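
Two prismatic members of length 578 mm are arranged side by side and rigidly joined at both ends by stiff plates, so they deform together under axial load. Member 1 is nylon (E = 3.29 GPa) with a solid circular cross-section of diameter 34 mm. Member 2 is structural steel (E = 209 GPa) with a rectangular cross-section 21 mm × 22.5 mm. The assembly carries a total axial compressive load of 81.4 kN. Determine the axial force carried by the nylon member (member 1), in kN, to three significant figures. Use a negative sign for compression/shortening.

-2.39 kN

A_1 = 907.9 mm².
A_2 = 472.5 mm².
Equal strain + equilibrium ⇒ each member carries load in proportion to AE: A₁E₁ = 2987000 N, A₂E₂ = 98750000 N, ΣAE = 101700000 N.
F₁ = P·A₁E₁/ΣAE = -81400·2987000/101700000 = -2390 N.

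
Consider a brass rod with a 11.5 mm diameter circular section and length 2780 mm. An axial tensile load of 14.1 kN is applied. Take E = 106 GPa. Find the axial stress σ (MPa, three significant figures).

136 MPa

A = 103.9 mm².
σ = N/A = 14100/103.9 = 135.7 MPa.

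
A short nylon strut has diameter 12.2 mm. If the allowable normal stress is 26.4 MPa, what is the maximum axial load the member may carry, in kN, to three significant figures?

3.09 kN

A = 116.9 mm².
P_max = σ_allow · A = 26.4 · 116.9 = 3086 N = 3.086 kN.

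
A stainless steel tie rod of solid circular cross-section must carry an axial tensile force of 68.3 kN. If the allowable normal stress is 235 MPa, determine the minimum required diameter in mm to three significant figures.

19.2 mm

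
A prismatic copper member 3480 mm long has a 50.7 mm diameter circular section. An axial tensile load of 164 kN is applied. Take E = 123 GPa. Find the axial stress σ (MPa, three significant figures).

81.2 MPa

A = 2019 mm².
σ = N/A = 164000/2019 = 81.23 MPa.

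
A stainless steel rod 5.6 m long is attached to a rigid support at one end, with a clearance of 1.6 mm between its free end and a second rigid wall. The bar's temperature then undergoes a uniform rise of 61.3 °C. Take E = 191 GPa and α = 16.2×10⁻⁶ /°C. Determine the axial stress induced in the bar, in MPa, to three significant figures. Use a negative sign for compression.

Free thermal expansion αLΔT = 16.2e-6 · 5600 · 61.3 = 5.561 mm.
The walls engage after the gap closes; constrained expansion = 5.561 − 1.6 = 3.961 mm.
The walls impose strain ε = −(3.961)/5600 = -7.0735e-04; σ = Eε = 191000 · -7.0735e-04 = -135.1 MPa.

-135 MPa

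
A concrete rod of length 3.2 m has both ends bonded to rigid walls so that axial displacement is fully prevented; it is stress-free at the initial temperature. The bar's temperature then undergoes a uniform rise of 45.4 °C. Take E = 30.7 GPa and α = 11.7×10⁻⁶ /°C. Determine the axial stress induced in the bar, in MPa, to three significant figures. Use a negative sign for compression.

Free thermal expansion αLΔT = 11.7e-6 · 3200 · 45.4 = 1.7 mm.
The walls impose strain ε = −(1.7)/3200 = -5.3118e-04; σ = Eε = 30700 · -5.3118e-04 = -16.31 MPa.

-16.3 MPa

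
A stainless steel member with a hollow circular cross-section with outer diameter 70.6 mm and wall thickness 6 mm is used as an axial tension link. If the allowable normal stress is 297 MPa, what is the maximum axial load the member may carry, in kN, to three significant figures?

362 kN

A = 1218 mm².
P_max = σ_allow · A = 297 · 1218 = 361700 N = 361.7 kN.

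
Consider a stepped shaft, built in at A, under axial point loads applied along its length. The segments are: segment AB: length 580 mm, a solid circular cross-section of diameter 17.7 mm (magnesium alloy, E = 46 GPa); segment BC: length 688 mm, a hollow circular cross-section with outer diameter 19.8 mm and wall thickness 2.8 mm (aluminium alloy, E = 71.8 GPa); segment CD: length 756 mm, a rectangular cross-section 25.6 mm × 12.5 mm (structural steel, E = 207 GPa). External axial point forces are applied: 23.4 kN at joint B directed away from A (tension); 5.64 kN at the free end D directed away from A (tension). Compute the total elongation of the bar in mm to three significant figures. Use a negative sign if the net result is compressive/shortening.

Internal axial forces (sectioning from the free end, tension +): N_CD = 5.64 kN, N_BC = 5.64 kN, N_AB = 29.04 kN.
A_AB = 246.1 mm².
A_BC = 149.5 mm².
A_CD = 320 mm².
δ_AB = 29040·580/(246.1·46000) = 1.488 mm
δ_BC = 5640·688/(149.5·71800) = 0.3614 mm
δ_CD = 5640·756/(320·207000) = 0.06437 mm
δ = Σδ_i = 1.914 mm.

1.91 mm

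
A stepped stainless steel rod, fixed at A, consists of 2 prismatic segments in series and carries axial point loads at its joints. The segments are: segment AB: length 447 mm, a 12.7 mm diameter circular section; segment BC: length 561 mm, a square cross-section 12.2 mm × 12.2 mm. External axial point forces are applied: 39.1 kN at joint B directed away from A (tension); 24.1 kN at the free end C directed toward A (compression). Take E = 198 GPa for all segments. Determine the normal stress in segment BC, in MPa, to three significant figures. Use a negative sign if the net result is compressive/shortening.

-162 MPa

Internal axial forces (sectioning from the free end, tension +): N_BC = -24.1 kN, N_AB = 15 kN.
A_BC = 148.8 mm².
σ_BC = N_BC/A_BC = -24100/148.8 = -161.9 MPa.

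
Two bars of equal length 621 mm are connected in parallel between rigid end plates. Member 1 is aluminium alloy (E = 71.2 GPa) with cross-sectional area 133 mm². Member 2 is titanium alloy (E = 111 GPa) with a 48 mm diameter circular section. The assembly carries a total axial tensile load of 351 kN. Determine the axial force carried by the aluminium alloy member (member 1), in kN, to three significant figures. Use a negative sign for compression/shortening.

15.8 kN

A_2 = 1810 mm².
Equal strain + equilibrium ⇒ each member carries load in proportion to AE: A₁E₁ = 9470000 N, A₂E₂ = 200900000 N, ΣAE = 210300000 N.
F₁ = P·A₁E₁/ΣAE = 351000·9470000/210300000 = 15800 N.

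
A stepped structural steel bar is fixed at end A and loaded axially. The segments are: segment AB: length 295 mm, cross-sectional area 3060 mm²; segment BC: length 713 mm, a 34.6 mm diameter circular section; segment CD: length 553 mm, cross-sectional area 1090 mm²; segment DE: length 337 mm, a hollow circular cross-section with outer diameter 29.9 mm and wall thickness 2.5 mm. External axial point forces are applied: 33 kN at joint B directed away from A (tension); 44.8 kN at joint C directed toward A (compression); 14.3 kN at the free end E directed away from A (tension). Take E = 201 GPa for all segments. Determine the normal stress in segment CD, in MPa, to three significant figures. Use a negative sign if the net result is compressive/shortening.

13.1 MPa

Internal axial forces (sectioning from the free end, tension +): N_DE = 14.3 kN, N_CD = 14.3 kN, N_BC = -30.5 kN, N_AB = 2.5 kN.
σ_CD = N_CD/A_CD = 14300/1090 = 13.12 MPa.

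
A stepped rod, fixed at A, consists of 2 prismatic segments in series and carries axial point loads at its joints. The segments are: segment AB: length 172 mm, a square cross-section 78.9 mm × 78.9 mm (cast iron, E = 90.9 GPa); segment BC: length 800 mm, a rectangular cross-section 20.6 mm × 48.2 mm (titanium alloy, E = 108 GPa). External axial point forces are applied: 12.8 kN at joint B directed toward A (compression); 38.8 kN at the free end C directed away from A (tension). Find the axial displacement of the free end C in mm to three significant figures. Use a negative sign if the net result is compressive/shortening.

Internal axial forces (sectioning from the free end, tension +): N_BC = 38.8 kN, N_AB = 26 kN.
A_AB = 6225 mm².
A_BC = 992.9 mm².
δ_AB = 26000·172/(6225·90900) = 0.007903 mm
δ_BC = 38800·800/(992.9·108000) = 0.2895 mm
δ = Σδ_i = 0.2974 mm.

0.297 mm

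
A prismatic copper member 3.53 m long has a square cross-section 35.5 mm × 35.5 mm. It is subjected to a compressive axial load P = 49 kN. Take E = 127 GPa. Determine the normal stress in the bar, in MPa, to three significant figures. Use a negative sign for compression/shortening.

A = 1260 mm².
σ = N/A = -49000/1260 = -38.88 MPa.

-38.9 MPa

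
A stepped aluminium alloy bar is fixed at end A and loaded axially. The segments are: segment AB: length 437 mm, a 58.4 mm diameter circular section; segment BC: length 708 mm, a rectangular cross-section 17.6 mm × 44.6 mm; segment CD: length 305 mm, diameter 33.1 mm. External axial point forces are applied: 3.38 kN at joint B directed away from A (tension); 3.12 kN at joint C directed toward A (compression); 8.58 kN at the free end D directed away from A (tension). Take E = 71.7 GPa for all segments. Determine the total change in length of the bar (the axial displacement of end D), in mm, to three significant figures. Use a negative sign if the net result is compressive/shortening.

0.131 mm

Internal axial forces (sectioning from the free end, tension +): N_CD = 8.58 kN, N_BC = 5.46 kN, N_AB = 8.84 kN.
A_AB = 2679 mm².
A_BC = 785 mm².
A_CD = 860.5 mm².
δ_AB = 8840·437/(2679·71700) = 0.02011 mm
δ_BC = 5460·708/(785·71700) = 0.06868 mm
δ_CD = 8580·305/(860.5·71700) = 0.04242 mm
δ = Σδ_i = 0.1312 mm.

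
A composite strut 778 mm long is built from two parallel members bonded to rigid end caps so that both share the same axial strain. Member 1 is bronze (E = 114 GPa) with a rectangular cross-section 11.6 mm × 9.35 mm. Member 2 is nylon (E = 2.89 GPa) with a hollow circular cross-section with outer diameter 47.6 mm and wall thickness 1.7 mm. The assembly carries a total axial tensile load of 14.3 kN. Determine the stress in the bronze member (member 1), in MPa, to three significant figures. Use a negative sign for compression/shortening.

125 MPa

A_1 = 108.5 mm².
A_2 = 245.1 mm².
Equal strain + equilibrium ⇒ each member carries load in proportion to AE: A₁E₁ = 12360000 N, A₂E₂ = 708500 N, ΣAE = 13070000 N.
σ₁ = P·E₁/ΣAE = 14300·114000/13070000 = 124.7 MPa.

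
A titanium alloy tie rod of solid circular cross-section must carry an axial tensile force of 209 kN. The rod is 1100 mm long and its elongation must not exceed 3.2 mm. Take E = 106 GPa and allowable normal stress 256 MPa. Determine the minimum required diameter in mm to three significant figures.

32.2 mm

Required area A ≥ P/σ_allow = 209000/256 = 816.4 mm².
For a solid circular section, d ≥ √(4A/π) = 32.24 mm.
Elongation limit: A ≥ PL/(Eδ_allow) = 209000·1100/(106000·3.2) = 677.8 mm² ⇒ d ≥ 29.38 mm.
The stress limit governs.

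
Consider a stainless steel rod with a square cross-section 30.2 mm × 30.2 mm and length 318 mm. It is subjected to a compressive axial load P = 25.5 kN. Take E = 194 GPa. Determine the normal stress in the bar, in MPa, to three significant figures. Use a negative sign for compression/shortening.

-28.0 MPa

A = 912 mm².
σ = N/A = -25500/912 = -27.96 MPa.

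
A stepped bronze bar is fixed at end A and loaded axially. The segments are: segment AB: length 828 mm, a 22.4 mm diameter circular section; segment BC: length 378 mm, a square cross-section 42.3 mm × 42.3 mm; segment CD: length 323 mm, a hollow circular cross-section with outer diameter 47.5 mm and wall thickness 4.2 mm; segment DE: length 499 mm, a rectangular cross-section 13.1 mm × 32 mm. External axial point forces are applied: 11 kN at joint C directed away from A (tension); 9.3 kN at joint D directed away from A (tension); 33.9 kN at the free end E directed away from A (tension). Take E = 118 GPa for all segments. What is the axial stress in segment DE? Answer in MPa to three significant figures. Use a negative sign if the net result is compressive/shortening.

Internal axial forces (sectioning from the free end, tension +): N_DE = 33.9 kN, N_CD = 43.2 kN, N_BC = 54.2 kN, N_AB = 54.2 kN.
A_DE = 419.2 mm².
σ_DE = N_DE/A_DE = 33900/419.2 = 80.87 MPa.

80.9 MPa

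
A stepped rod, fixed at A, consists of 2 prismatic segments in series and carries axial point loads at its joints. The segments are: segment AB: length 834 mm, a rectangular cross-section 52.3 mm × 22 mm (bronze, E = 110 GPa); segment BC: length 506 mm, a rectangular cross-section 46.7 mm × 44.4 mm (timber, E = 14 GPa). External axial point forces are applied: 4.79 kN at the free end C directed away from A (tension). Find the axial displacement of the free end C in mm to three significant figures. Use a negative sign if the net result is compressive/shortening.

0.115 mm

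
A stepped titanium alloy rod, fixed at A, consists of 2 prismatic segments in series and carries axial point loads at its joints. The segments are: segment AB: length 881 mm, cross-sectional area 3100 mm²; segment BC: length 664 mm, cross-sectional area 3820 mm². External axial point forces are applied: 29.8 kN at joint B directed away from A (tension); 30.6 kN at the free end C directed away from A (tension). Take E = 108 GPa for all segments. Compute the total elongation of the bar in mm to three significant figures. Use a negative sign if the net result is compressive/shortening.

Internal axial forces (sectioning from the free end, tension +): N_BC = 30.6 kN, N_AB = 60.4 kN.
δ_AB = 60400·881/(3100·108000) = 0.1589 mm
δ_BC = 30600·664/(3820·108000) = 0.04925 mm
δ = Σδ_i = 0.2082 mm.

0.208 mm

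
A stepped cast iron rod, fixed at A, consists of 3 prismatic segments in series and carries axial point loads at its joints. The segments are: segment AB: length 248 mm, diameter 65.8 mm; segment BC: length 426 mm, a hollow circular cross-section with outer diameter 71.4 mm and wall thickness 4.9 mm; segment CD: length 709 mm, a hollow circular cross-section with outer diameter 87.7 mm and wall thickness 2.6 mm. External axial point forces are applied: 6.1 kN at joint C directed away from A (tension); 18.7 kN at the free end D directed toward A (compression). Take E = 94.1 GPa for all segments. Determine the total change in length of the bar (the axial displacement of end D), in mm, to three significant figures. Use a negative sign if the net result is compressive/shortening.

-0.268 mm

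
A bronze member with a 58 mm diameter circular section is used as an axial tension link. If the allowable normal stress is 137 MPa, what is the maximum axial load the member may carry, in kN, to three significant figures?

362 kN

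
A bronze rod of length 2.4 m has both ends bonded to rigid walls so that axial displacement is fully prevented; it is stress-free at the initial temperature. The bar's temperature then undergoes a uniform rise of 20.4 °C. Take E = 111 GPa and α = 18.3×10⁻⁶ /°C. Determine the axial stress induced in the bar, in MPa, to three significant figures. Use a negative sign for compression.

Free thermal expansion αLΔT = 18.3e-6 · 2400 · 20.4 = 0.896 mm.
The walls impose strain ε = −(0.896)/2400 = -3.7332e-04; σ = Eε = 111000 · -3.7332e-04 = -41.44 MPa.

-41.4 MPa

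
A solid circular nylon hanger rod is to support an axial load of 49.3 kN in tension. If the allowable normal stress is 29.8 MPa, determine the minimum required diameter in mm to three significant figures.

45.9 mm

Required area A ≥ P/σ_allow = 49300/29.8 = 1654 mm².
For a solid circular section, d ≥ √(4A/π) = 45.9 mm.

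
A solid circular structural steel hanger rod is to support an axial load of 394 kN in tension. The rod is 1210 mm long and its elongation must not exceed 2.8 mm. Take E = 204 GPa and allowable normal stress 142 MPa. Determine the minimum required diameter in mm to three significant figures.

59.4 mm

Required area A ≥ P/σ_allow = 394000/142 = 2775 mm².
For a solid circular section, d ≥ √(4A/π) = 59.44 mm.
Elongation limit: A ≥ PL/(Eδ_allow) = 394000·1210/(204000·2.8) = 834.6 mm² ⇒ d ≥ 32.6 mm.
The stress limit governs.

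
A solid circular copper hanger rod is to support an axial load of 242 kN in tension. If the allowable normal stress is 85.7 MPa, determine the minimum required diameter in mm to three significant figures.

60.0 mm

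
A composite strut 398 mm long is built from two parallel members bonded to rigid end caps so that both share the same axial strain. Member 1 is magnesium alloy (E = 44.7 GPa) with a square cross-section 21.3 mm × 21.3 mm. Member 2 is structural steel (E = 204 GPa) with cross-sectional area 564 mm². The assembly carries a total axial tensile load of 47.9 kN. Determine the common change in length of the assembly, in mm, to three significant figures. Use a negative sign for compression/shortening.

A_1 = 453.7 mm².
Equal strain + equilibrium ⇒ each member carries load in proportion to AE: A₁E₁ = 20280000 N, A₂E₂ = 115100000 N, ΣAE = 135300000 N.
δ = PL/ΣAE = 47900·398/135300000 = 0.1409 mm.

0.141 mm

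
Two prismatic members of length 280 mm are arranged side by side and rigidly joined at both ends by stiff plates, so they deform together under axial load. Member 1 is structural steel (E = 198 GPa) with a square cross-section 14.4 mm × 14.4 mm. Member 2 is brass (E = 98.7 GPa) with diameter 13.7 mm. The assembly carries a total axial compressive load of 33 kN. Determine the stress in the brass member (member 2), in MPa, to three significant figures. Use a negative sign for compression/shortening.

-58.6 MPa

A_1 = 207.4 mm².
A_2 = 147.4 mm².
Equal strain + equilibrium ⇒ each member carries load in proportion to AE: A₁E₁ = 41060000 N, A₂E₂ = 14550000 N, ΣAE = 55610000 N.
σ₂ = P·E₂/ΣAE = -33000·98700/55610000 = -58.57 MPa.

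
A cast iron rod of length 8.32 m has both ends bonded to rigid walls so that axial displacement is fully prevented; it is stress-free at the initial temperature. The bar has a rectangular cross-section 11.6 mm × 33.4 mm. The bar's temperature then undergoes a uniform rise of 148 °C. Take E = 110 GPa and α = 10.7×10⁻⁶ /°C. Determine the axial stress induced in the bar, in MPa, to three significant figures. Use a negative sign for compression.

-174 MPa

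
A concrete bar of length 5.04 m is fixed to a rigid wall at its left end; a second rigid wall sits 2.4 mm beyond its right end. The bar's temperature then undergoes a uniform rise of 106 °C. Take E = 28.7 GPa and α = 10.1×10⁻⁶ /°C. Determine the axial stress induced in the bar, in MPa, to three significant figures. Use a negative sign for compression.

Free thermal expansion αLΔT = 10.1e-6 · 5040 · 106 = 5.396 mm.
The walls engage after the gap closes; constrained expansion = 5.396 − 2.4 = 2.996 mm.
The walls impose strain ε = −(2.996)/5040 = -5.9441e-04; σ = Eε = 28700 · -5.9441e-04 = -17.06 MPa.

-17.1 MPa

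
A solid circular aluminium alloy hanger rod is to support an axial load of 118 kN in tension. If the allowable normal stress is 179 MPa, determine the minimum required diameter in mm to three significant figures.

29.0 mm

Required area A ≥ P/σ_allow = 118000/179 = 659.2 mm².
For a solid circular section, d ≥ √(4A/π) = 28.97 mm.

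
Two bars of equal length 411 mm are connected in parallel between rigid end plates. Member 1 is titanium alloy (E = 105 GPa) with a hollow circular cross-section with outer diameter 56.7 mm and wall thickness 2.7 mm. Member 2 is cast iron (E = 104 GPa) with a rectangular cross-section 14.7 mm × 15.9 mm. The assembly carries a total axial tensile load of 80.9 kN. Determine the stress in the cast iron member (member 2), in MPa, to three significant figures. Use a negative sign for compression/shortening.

A_1 = 458 mm².
A_2 = 233.7 mm².
Equal strain + equilibrium ⇒ each member carries load in proportion to AE: A₁E₁ = 48090000 N, A₂E₂ = 24310000 N, ΣAE = 72400000 N.
σ₂ = P·E₂/ΣAE = 80900·104000/72400000 = 116.2 MPa.

116 MPa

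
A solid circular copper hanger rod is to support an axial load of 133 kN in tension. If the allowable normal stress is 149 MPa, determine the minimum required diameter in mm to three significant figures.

Required area A ≥ P/σ_allow = 133000/149 = 892.6 mm².
For a solid circular section, d ≥ √(4A/π) = 33.71 mm.

33.7 mm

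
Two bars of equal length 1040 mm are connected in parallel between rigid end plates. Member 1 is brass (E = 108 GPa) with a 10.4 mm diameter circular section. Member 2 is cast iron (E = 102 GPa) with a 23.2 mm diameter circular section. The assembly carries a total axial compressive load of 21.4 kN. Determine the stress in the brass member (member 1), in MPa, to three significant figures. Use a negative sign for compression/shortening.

-44.2 MPa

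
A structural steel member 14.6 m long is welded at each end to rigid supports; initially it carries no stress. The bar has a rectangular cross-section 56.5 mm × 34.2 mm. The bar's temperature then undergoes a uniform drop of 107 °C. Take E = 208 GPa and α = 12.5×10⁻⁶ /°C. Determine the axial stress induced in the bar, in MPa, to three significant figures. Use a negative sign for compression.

Free thermal expansion αLΔT = 12.5e-6 · 14600 · -107 = -19.53 mm.
The walls impose strain ε = −(-19.53)/14600 = 1.3375e-03; σ = Eε = 208000 · 1.3375e-03 = 278.2 MPa.

278 MPa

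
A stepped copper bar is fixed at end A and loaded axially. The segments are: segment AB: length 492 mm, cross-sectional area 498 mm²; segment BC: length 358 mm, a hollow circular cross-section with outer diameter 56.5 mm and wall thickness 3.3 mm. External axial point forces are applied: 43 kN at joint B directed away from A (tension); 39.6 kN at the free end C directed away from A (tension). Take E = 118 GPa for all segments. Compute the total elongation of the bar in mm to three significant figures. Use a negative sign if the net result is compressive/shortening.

Internal axial forces (sectioning from the free end, tension +): N_BC = 39.6 kN, N_AB = 82.6 kN.
A_BC = 551.5 mm².
δ_AB = 82600·492/(498·118000) = 0.6916 mm
δ_BC = 39600·358/(551.5·118000) = 0.2178 mm
δ = Σδ_i = 0.9094 mm.

0.909 mm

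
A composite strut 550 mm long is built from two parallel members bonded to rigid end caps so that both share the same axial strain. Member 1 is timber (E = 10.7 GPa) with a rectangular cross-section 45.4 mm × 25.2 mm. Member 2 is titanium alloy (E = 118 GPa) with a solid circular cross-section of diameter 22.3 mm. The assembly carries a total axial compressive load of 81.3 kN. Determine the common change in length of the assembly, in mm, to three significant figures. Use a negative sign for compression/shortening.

-0.767 mm

A_1 = 1144 mm².
A_2 = 390.6 mm².
Equal strain + equilibrium ⇒ each member carries load in proportion to AE: A₁E₁ = 12240000 N, A₂E₂ = 46090000 N, ΣAE = 58330000 N.
δ = PL/ΣAE = -81300·550/58330000 = -0.7666 mm.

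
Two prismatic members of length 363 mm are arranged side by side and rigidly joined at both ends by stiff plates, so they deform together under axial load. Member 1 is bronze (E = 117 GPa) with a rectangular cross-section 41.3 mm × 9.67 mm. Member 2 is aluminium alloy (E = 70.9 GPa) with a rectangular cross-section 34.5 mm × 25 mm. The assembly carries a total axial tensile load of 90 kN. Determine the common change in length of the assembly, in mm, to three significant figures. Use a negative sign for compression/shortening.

A_1 = 399.4 mm².
A_2 = 862.5 mm².
Equal strain + equilibrium ⇒ each member carries load in proportion to AE: A₁E₁ = 46730000 N, A₂E₂ = 61150000 N, ΣAE = 107900000 N.
δ = PL/ΣAE = 90000·363/107900000 = 0.3028 mm.

0.303 mm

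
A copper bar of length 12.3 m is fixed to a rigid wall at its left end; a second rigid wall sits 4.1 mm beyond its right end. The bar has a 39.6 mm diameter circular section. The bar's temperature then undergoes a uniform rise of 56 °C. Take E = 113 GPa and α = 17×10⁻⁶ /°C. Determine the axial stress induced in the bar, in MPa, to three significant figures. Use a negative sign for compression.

-69.9 MPa

Free thermal expansion αLΔT = 17e-6 · 12300 · 56 = 11.71 mm.
The walls engage after the gap closes; constrained expansion = 11.71 − 4.1 = 7.61 mm.
The walls impose strain ε = −(7.61)/12300 = -6.1867e-04; σ = Eε = 113000 · -6.1867e-04 = -69.91 MPa.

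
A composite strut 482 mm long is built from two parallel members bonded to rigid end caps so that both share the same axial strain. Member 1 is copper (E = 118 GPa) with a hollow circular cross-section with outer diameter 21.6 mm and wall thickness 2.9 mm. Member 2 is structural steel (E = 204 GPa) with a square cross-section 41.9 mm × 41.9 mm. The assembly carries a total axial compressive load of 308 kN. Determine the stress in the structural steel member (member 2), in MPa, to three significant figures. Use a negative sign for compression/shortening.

A_1 = 170.4 mm².
A_2 = 1756 mm².
Equal strain + equilibrium ⇒ each member carries load in proportion to AE: A₁E₁ = 20100000 N, A₂E₂ = 358100000 N, ΣAE = 378200000 N.
σ₂ = P·E₂/ΣAE = -308000·204000/378200000 = -166.1 MPa.

-166 MPa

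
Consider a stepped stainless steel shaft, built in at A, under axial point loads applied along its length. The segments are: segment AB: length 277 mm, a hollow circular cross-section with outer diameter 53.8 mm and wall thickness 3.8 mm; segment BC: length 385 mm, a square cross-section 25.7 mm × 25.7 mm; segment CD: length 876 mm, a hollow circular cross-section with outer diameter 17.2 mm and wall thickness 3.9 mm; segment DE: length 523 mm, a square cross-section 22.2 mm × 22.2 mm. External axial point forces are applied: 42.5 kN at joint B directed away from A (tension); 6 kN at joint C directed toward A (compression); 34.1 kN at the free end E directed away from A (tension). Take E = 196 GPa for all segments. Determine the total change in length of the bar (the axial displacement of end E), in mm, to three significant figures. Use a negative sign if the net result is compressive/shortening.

1.37 mm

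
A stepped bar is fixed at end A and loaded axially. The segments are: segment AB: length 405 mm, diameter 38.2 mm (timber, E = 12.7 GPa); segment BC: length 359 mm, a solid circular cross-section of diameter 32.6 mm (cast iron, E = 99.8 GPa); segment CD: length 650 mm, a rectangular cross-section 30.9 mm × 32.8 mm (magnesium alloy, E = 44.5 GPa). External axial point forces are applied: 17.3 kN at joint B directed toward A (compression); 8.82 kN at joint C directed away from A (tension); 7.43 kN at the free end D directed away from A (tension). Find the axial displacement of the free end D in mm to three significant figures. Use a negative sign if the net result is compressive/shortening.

Internal axial forces (sectioning from the free end, tension +): N_CD = 7.43 kN, N_BC = 16.25 kN, N_AB = -1.05 kN.
A_AB = 1146 mm².
A_BC = 834.7 mm².
A_CD = 1014 mm².
δ_AB = -1050·405/(1146·12700) = -0.02922 mm
δ_BC = 16250·359/(834.7·99800) = 0.07003 mm
δ_CD = 7430·650/(1014·44500) = 0.1071 mm
δ = Σδ_i = 0.1479 mm.

0.148 mm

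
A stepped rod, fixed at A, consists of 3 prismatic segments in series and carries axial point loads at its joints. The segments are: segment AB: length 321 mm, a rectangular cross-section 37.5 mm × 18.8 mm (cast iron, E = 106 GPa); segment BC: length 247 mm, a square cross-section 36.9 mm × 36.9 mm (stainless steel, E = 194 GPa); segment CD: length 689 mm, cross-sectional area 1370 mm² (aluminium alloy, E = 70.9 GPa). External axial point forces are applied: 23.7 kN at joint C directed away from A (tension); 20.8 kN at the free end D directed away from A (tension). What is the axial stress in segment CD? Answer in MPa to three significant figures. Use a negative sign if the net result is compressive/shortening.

15.2 MPa

Internal axial forces (sectioning from the free end, tension +): N_CD = 20.8 kN, N_BC = 44.5 kN, N_AB = 44.5 kN.
σ_CD = N_CD/A_CD = 20800/1370 = 15.18 MPa.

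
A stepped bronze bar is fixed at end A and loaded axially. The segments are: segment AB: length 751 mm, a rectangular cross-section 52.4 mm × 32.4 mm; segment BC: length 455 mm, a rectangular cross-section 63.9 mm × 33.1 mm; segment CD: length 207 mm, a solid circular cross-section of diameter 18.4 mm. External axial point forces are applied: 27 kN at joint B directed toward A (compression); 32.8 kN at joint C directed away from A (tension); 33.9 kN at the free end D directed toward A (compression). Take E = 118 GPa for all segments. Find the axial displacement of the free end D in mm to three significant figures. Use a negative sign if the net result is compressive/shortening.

-0.331 mm

Internal axial forces (sectioning from the free end, tension +): N_CD = -33.9 kN, N_BC = -1.1 kN, N_AB = -28.1 kN.
A_AB = 1698 mm².
A_BC = 2115 mm².
A_CD = 265.9 mm².
δ_AB = -28100·751/(1698·118000) = -0.1053 mm
δ_BC = -1100·455/(2115·118000) = -0.002005 mm
δ_CD = -33900·207/(265.9·118000) = -0.2236 mm
δ = Σδ_i = -0.331 mm.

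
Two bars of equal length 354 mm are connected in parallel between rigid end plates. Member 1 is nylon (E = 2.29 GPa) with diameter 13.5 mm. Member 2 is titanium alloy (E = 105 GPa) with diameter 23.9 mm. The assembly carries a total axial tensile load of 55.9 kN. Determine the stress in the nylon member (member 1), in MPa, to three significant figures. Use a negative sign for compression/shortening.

2.70 MPa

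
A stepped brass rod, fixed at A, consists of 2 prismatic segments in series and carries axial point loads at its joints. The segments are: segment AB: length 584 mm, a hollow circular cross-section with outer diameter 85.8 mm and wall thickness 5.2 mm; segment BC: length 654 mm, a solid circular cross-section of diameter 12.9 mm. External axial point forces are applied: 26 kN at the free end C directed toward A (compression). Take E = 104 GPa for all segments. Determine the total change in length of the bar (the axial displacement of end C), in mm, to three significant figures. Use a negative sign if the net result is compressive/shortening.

-1.36 mm

Internal axial forces (sectioning from the free end, tension +): N_BC = -26 kN, N_AB = -26 kN.
A_AB = 1317 mm².
A_BC = 130.7 mm².
δ_AB = -26000·584/(1317·104000) = -0.1109 mm
δ_BC = -26000·654/(130.7·104000) = -1.251 mm
δ = Σδ_i = -1.362 mm.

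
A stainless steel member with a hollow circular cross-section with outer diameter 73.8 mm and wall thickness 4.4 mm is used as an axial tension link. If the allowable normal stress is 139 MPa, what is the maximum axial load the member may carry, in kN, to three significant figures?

133 kN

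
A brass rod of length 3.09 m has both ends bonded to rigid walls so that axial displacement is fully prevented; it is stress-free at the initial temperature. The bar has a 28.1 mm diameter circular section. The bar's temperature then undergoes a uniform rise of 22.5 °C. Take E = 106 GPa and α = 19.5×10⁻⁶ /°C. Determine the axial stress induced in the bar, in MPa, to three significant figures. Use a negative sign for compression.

Free thermal expansion αLΔT = 19.5e-6 · 3090 · 22.5 = 1.356 mm.
The walls impose strain ε = −(1.356)/3090 = -4.3875e-04; σ = Eε = 106000 · -4.3875e-04 = -46.51 MPa.

-46.5 MPa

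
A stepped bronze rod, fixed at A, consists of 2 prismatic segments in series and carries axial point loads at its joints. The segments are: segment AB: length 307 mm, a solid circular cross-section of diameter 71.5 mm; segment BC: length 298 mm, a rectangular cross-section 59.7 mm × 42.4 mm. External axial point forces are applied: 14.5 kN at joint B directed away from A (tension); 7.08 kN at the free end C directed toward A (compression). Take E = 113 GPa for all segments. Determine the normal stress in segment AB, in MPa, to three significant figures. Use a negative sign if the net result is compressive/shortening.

1.85 MPa

Internal axial forces (sectioning from the free end, tension +): N_BC = -7.08 kN, N_AB = 7.42 kN.
A_AB = 4015 mm².
σ_AB = N_AB/A_AB = 7420/4015 = 1.848 MPa.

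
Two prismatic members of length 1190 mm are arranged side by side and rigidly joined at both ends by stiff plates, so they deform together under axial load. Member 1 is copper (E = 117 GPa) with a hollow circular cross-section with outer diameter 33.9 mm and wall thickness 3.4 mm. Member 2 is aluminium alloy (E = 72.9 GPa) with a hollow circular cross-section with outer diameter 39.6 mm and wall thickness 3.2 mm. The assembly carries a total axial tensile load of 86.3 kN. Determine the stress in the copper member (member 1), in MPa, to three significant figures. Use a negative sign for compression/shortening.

156 MPa

A_1 = 325.8 mm².
A_2 = 365.9 mm².
Equal strain + equilibrium ⇒ each member carries load in proportion to AE: A₁E₁ = 38120000 N, A₂E₂ = 26680000 N, ΣAE = 64790000 N.
σ₁ = P·E₁/ΣAE = 86300·117000/64790000 = 155.8 MPa.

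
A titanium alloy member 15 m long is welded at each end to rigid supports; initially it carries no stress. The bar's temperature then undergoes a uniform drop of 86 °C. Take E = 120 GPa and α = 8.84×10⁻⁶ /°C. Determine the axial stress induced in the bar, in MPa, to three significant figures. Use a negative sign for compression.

Free thermal expansion αLΔT = 8.84e-6 · 15000 · -86 = -11.4 mm.
The walls impose strain ε = −(-11.4)/15000 = 7.6024e-04; σ = Eε = 120000 · 7.6024e-04 = 91.23 MPa.

91.2 MPa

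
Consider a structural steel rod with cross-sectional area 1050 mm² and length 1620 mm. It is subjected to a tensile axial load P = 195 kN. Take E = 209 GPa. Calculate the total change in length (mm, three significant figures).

1.44 mm

δ_mech = NL/(AE) = 195000·1620/(1050·209000) = 1.44 mm.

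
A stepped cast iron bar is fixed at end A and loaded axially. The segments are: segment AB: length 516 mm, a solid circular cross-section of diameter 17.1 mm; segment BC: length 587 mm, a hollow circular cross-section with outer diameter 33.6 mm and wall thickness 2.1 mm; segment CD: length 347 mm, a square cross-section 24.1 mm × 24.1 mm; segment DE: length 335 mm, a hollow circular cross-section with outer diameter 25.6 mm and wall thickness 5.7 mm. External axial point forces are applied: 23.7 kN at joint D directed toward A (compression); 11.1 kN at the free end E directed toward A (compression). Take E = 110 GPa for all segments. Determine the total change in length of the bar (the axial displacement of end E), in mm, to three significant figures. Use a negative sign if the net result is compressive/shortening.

Internal axial forces (sectioning from the free end, tension +): N_DE = -11.1 kN, N_CD = -34.8 kN, N_BC = -34.8 kN, N_AB = -34.8 kN.
A_AB = 229.7 mm².
A_BC = 207.8 mm².
A_CD = 580.8 mm².
A_DE = 356.4 mm².
δ_AB = -34800·516/(229.7·110000) = -0.7108 mm
δ_BC = -34800·587/(207.8·110000) = -0.8936 mm
δ_CD = -34800·347/(580.8·110000) = -0.189 mm
δ_DE = -11100·335/(356.4·110000) = -0.09486 mm
δ = Σδ_i = -1.888 mm.

-1.89 mm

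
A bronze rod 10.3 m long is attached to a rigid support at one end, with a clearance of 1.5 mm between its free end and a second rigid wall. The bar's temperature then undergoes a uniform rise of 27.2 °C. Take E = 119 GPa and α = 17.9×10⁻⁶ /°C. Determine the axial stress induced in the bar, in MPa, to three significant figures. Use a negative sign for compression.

-40.6 MPa

Free thermal expansion αLΔT = 17.9e-6 · 10300 · 27.2 = 5.015 mm.
The walls engage after the gap closes; constrained expansion = 5.015 − 1.5 = 3.515 mm.
The walls impose strain ε = −(3.515)/10300 = -3.4125e-04; σ = Eε = 119000 · -3.4125e-04 = -40.61 MPa.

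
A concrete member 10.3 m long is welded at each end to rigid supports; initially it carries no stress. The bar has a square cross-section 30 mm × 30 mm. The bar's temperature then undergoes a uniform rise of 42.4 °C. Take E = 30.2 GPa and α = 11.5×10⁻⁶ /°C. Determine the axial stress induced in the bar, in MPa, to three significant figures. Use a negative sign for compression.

-14.7 MPa

Free thermal expansion αLΔT = 11.5e-6 · 10300 · 42.4 = 5.022 mm.
The walls impose strain ε = −(5.022)/10300 = -4.8760e-04; σ = Eε = 30200 · -4.8760e-04 = -14.73 MPa.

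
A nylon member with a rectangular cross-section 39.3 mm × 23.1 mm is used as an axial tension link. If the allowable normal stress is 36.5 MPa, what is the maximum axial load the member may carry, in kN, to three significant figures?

33.1 kN

A = 907.8 mm².
P_max = σ_allow · A = 36.5 · 907.8 = 33140 N = 33.14 kN.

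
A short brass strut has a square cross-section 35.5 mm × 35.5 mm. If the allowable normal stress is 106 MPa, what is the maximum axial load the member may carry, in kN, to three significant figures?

134 kN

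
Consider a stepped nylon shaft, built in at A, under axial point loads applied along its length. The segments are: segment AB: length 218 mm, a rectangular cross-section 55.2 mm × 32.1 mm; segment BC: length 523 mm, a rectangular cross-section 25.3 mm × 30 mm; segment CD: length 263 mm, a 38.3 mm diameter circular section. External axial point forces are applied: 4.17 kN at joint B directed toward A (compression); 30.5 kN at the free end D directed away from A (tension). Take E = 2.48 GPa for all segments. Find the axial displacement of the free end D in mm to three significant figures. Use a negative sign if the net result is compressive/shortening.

12.6 mm

Internal axial forces (sectioning from the free end, tension +): N_CD = 30.5 kN, N_BC = 30.5 kN, N_AB = 26.33 kN.
A_AB = 1772 mm².
A_BC = 759 mm².
A_CD = 1152 mm².
δ_AB = 26330·218/(1772·2480) = 1.306 mm
δ_BC = 30500·523/(759·2480) = 8.474 mm
δ_CD = 30500·263/(1152·2480) = 2.807 mm
δ = Σδ_i = 12.59 mm.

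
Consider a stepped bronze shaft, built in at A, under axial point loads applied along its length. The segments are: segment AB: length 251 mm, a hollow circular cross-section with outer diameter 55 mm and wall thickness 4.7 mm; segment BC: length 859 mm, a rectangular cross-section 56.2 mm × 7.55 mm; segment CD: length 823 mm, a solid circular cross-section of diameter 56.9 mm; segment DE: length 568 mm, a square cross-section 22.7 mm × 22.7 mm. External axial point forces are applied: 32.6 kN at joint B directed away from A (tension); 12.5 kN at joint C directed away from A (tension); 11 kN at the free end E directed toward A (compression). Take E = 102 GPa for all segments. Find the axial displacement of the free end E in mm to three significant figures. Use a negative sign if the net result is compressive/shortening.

Internal axial forces (sectioning from the free end, tension +): N_DE = -11 kN, N_CD = -11 kN, N_BC = 1.5 kN, N_AB = 34.1 kN.
A_AB = 742.7 mm².
A_BC = 424.3 mm².
A_CD = 2543 mm².
A_DE = 515.3 mm².
δ_AB = 34100·251/(742.7·102000) = 0.113 mm
δ_BC = 1500·859/(424.3·102000) = 0.02977 mm
δ_CD = -11000·823/(2543·102000) = -0.0349 mm
δ_DE = -11000·568/(515.3·102000) = -0.1189 mm
δ = Σδ_i = -0.01102 mm.

-0.0110 mm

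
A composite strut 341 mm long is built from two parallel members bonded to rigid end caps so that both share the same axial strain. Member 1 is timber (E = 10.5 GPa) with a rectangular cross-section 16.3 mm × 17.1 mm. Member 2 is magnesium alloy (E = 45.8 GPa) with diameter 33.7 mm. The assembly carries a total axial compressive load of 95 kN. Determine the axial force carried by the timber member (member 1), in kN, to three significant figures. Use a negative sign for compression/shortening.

-6.35 kN

A_1 = 278.7 mm².
A_2 = 892 mm².
Equal strain + equilibrium ⇒ each member carries load in proportion to AE: A₁E₁ = 2927000 N, A₂E₂ = 40850000 N, ΣAE = 43780000 N.
F₁ = P·A₁E₁/ΣAE = -95000·2927000/43780000 = -6351 N.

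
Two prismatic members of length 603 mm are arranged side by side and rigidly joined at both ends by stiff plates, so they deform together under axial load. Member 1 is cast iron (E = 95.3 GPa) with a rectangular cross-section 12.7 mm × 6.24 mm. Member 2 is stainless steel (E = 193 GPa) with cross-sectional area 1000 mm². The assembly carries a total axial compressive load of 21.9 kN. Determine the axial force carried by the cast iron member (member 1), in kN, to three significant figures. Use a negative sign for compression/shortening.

-0.825 kN

A_1 = 79.25 mm².
Equal strain + equilibrium ⇒ each member carries load in proportion to AE: A₁E₁ = 7552000 N, A₂E₂ = 193000000 N, ΣAE = 200600000 N.
F₁ = P·A₁E₁/ΣAE = -21900·7552000/200600000 = -824.7 N.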